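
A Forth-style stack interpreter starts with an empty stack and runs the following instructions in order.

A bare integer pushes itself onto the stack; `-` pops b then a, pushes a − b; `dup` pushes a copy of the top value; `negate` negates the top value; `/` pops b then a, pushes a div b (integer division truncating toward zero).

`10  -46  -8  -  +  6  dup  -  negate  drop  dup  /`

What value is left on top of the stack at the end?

10     : 10
-46    : 10 -46
-8     : 10 -46 -8
-      : 10 -38
+      : -28
6      : -28 6
dup    : -28 6 6
-      : -28 0
negate : -28 0
drop   : -28
dup    : -28 -28
/      : 1

1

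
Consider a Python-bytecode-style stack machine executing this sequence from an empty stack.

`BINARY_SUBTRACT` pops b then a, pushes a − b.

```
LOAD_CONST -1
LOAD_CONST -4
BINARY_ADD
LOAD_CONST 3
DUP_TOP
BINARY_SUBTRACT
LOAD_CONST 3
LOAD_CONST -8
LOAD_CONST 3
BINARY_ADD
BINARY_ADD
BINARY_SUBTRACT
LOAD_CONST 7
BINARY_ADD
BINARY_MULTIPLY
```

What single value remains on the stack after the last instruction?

-45

LOAD_CONST -1   : [-1]
LOAD_CONST -4   : [-1, -4]
BINARY_ADD      : [-5]
LOAD_CONST 3    : [-5, 3]
DUP_TOP         : [-5, 3, 3]
BINARY_SUBTRACT : [-5, 0]
LOAD_CONST 3    : [-5, 0, 3]
LOAD_CONST -8   : [-5, 0, 3, -8]
LOAD_CONST 3    : [-5, 0, 3, -8, 3]
BINARY_ADD      : [-5, 0, 3, -5]
BINARY_ADD      : [-5, 0, -2]
BINARY_SUBTRACT : [-5, 2]
LOAD_CONST 7    : [-5, 2, 7]
BINARY_ADD      : [-5, 9]
BINARY_MULTIPLY : [-45]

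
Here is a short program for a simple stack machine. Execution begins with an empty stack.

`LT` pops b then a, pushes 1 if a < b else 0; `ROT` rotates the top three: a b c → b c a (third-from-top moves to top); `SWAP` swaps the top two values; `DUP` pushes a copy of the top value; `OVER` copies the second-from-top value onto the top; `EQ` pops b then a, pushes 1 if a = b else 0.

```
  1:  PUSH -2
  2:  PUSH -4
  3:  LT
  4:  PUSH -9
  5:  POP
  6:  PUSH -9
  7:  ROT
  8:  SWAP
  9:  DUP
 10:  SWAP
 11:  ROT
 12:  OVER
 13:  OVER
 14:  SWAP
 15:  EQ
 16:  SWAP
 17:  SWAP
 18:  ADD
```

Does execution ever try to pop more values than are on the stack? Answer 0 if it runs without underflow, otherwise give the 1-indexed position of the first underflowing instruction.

7

PUSH -2 -> [-2]
PUSH -4 -> [-2, -4]
LT      -> [0]
PUSH -9 -> [0, -9]
POP     -> [0]
PUSH -9 -> [0, -9]
ROT  — needs 3 operands, stack has 2 → underflow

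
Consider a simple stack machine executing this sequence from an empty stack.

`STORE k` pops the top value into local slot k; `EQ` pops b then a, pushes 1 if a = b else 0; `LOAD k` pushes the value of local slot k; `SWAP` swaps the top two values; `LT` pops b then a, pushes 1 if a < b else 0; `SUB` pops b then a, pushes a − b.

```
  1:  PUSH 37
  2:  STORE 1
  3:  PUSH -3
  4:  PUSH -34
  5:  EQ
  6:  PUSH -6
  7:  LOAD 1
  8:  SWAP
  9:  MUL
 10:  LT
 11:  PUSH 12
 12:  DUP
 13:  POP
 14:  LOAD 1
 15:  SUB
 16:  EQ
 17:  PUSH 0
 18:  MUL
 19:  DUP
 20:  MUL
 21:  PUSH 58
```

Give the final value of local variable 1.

PUSH 37  → 37
STORE 1  → (empty)
PUSH -3  → -3
PUSH -34 → -3 -34
EQ       → 0
PUSH -6  → 0 -6
LOAD 1   → 0 -6 37
SWAP     → 0 37 -6
MUL      → 0 -222
LT       → 0
PUSH 12  → 0 12
DUP      → 0 12 12
POP      → 0 12
LOAD 1   → 0 12 37
SUB      → 0 -25
EQ       → 0
PUSH 0   → 0 0
MUL      → 0
DUP      → 0 0
MUL      → 0
PUSH 58  → 0 58

37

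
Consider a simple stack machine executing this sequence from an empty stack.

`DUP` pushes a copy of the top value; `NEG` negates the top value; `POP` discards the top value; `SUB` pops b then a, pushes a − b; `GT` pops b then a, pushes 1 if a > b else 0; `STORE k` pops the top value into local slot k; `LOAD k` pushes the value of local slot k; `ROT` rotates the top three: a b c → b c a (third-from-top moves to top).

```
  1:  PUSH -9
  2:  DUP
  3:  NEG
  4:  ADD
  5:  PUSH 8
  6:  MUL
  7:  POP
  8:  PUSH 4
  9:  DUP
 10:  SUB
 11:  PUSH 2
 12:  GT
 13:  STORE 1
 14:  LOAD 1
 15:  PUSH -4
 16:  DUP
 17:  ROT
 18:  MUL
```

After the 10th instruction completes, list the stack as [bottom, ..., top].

PUSH -9 → -9
DUP     → -9 -9
NEG     → -9 9
ADD     → 0
PUSH 8  → 0 8
MUL     → 0
POP     → (empty)
PUSH 4  → 4
DUP     → 4 4
SUB     → 0

[0]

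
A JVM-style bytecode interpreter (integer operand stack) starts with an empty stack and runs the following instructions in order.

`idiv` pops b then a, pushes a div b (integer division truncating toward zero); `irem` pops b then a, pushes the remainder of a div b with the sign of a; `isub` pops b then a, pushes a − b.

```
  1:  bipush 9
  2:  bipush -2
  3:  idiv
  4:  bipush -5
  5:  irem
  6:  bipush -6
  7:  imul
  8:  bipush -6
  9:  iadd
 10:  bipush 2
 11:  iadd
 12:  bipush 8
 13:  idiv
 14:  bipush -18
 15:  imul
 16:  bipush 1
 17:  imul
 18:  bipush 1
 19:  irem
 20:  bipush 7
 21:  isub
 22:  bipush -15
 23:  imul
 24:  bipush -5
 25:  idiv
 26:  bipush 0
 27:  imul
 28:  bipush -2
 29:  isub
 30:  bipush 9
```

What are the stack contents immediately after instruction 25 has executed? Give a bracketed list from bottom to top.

bipush 9   -> [9]
bipush -2  -> [9, -2]
idiv       -> [-4]
bipush -5  -> [-4, -5]
irem       -> [-4]
bipush -6  -> [-4, -6]
imul       -> [24]
bipush -6  -> [24, -6]
iadd       -> [18]
bipush 2   -> [18, 2]
iadd       -> [20]
bipush 8   -> [20, 8]
idiv       -> [2]
bipush -18 -> [2, -18]
imul       -> [-36]
bipush 1   -> [-36, 1]
imul       -> [-36]
bipush 1   -> [-36, 1]
irem       -> [0]
bipush 7   -> [0, 7]
isub       -> [-7]
bipush -15 -> [-7, -15]
imul       -> [105]
bipush -5  -> [105, -5]
idiv       -> [-21]

[-21]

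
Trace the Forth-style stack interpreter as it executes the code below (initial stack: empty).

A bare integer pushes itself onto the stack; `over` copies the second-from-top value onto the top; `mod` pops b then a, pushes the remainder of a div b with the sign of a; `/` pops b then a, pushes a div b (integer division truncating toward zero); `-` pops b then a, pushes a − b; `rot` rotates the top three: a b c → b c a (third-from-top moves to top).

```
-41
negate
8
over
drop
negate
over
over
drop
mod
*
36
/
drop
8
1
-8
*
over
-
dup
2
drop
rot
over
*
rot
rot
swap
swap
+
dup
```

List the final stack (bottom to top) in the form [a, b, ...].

-41    → [-41]
negate → [41]
8      → [41, 8]
over   → [41, 8, 41]
drop   → [41, 8]
negate → [41, -8]
over   → [41, -8, 41]
over   → [41, -8, 41, -8]
drop   → [41, -8, 41]
mod    → [41, -8]
*      → [-328]
36     → [-328, 36]
/      → [-9]
drop   → []
8      → [8]
1      → [8, 1]
-8     → [8, 1, -8]
*      → [8, -8]
over   → [8, -8, 8]
-      → [8, -16]
dup    → [8, -16, -16]
2      → [8, -16, -16, 2]
drop   → [8, -16, -16]
rot    → [-16, -16, 8]
over   → [-16, -16, 8, -16]
*      → [-16, -16, -128]
rot    → [-16, -128, -16]
rot    → [-128, -16, -16]
swap   → [-128, -16, -16]
swap   → [-128, -16, -16]
+      → [-128, -32]
dup    → [-128, -32, -32]

[-128, -32, -32]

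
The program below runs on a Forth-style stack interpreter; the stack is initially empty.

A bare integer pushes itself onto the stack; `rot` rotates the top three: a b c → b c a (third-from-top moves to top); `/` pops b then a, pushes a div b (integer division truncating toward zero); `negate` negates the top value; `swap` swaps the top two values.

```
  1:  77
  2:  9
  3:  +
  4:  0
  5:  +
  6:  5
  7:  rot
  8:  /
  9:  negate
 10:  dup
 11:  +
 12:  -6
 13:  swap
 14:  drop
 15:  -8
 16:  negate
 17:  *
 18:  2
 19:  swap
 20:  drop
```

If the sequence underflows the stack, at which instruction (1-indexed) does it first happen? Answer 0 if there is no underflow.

7

77  77
9   77 9
+   86
0   86 0
+   86
5   86 5
rot  — needs 3 operands, stack has 2 → underflow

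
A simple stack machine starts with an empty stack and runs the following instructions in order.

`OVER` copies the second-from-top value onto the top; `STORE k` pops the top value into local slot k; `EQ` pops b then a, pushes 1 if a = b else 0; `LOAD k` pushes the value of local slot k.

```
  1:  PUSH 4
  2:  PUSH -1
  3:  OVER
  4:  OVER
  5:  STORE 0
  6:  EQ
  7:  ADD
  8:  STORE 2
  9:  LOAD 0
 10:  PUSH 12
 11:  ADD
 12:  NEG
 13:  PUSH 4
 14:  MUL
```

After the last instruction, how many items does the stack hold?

PUSH 4  : [4]
PUSH -1 : [4, -1]
OVER    : [4, -1, 4]
OVER    : [4, -1, 4, -1]
STORE 0 : [4, -1, 4]
EQ      : [4, 0]
ADD     : [4]
STORE 2 : []
LOAD 0  : [-1]
PUSH 12 : [-1, 12]
ADD     : [11]
NEG     : [-11]
PUSH 4  : [-11, 4]
MUL     : [-44]

1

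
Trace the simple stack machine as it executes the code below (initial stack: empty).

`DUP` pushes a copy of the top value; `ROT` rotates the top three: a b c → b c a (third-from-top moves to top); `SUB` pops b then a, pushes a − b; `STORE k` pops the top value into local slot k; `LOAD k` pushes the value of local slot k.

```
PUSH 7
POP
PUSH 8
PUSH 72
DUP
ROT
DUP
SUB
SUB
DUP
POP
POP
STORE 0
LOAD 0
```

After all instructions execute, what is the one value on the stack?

PUSH 7   7
POP      (empty)
PUSH 8   8
PUSH 72  8 72
DUP      8 72 72
ROT      72 72 8
DUP      72 72 8 8
SUB      72 72 0
SUB      72 72
DUP      72 72 72
POP      72 72
POP      72
STORE 0  (empty)
LOAD 0   72

72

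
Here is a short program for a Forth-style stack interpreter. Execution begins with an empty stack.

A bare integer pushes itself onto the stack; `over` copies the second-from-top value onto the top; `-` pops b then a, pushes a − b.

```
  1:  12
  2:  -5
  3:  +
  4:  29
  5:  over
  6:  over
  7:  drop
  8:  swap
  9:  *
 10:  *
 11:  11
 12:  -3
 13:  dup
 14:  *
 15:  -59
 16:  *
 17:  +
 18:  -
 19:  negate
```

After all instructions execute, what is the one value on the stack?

-1941

12     → [12]
-5     → [12, -5]
+      → [7]
29     → [7, 29]
over   → [7, 29, 7]
over   → [7, 29, 7, 29]
drop   → [7, 29, 7]
swap   → [7, 7, 29]
*      → [7, 203]
*      → [1421]
11     → [1421, 11]
-3     → [1421, 11, -3]
dup    → [1421, 11, -3, -3]
*      → [1421, 11, 9]
-59    → [1421, 11, 9, -59]
*      → [1421, 11, -531]
+      → [1421, -520]
-      → [1941]
negate → [-1941]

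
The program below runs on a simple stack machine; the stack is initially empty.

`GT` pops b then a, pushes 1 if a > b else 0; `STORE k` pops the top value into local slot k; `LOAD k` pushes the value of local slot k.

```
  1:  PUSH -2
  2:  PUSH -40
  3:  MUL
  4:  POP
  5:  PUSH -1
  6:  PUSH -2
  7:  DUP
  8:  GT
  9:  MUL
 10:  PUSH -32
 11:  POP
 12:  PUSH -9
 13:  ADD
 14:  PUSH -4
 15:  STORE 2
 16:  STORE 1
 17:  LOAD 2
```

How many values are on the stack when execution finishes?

1

PUSH -2  → [-2]
PUSH -40 → [-2, -40]
MUL      → [80]
POP      → []
PUSH -1  → [-1]
PUSH -2  → [-1, -2]
DUP      → [-1, -2, -2]
GT       → [-1, 0]
MUL      → [0]
PUSH -32 → [0, -32]
POP      → [0]
PUSH -9  → [0, -9]
ADD      → [-9]
PUSH -4  → [-9, -4]
STORE 2  → [-9]
STORE 1  → []
LOAD 2   → [-4]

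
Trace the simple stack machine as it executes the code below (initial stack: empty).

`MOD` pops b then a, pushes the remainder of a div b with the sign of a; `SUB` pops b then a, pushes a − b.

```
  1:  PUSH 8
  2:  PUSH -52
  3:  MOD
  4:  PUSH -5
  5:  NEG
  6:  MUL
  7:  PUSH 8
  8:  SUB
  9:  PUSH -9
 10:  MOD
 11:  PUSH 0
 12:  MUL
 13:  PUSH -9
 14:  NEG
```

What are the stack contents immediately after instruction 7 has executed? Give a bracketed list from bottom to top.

[40, 8]

PUSH 8   -> [8]
PUSH -52 -> [8, -52]
MOD      -> [8]
PUSH -5  -> [8, -5]
NEG      -> [8, 5]
MUL      -> [40]
PUSH 8   -> [40, 8]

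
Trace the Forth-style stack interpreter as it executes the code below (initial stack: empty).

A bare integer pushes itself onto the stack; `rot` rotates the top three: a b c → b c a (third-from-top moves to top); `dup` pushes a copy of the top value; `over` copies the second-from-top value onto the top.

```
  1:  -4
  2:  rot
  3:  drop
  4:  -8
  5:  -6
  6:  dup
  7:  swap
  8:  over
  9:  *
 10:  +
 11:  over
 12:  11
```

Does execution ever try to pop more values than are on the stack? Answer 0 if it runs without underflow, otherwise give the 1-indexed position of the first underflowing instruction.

2

-4 → -4
rot  — needs 3 operands, stack has 1 → underflow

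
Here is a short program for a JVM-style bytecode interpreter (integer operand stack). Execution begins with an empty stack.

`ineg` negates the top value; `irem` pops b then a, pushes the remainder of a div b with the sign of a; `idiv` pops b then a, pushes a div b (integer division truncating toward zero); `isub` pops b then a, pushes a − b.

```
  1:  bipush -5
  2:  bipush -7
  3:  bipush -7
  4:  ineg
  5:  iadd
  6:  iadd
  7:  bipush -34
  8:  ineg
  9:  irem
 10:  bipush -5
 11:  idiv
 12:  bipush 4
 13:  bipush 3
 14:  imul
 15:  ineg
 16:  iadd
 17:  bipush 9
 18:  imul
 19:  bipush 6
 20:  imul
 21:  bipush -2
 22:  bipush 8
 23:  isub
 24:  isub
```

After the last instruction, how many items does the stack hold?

bipush -5   -5
bipush -7   -5 -7
bipush -7   -5 -7 -7
ineg        -5 -7 7
iadd        -5 0
iadd        -5
bipush -34  -5 -34
ineg        -5 34
irem        -5
bipush -5   -5 -5
idiv        1
bipush 4    1 4
bipush 3    1 4 3
imul        1 12
ineg        1 -12
iadd        -11
bipush 9    -11 9
imul        -99
bipush 6    -99 6
imul        -594
bipush -2   -594 -2
bipush 8    -594 -2 8
isub        -594 -10
isub        -584

1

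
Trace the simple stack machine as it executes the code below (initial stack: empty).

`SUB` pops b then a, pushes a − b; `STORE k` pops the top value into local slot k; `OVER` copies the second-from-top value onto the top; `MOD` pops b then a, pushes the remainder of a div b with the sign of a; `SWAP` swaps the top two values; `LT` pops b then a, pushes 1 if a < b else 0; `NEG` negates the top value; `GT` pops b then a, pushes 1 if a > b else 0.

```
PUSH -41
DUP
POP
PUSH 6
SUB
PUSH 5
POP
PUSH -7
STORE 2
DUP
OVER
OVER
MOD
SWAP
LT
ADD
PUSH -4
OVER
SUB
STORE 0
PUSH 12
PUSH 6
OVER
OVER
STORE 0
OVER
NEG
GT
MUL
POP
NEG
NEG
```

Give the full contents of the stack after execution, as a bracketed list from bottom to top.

[-47, 12]

PUSH -41 → [-41]
DUP      → [-41, -41]
POP      → [-41]
PUSH 6   → [-41, 6]
SUB      → [-47]
PUSH 5   → [-47, 5]
POP      → [-47]
PUSH -7  → [-47, -7]
STORE 2  → [-47]
DUP      → [-47, -47]
OVER     → [-47, -47, -47]
OVER     → [-47, -47, -47, -47]
MOD      → [-47, -47, 0]
SWAP     → [-47, 0, -47]
LT       → [-47, 0]
ADD      → [-47]
PUSH -4  → [-47, -4]
OVER     → [-47, -4, -47]
SUB      → [-47, 43]
STORE 0  → [-47]
PUSH 12  → [-47, 12]
PUSH 6   → [-47, 12, 6]
OVER     → [-47, 12, 6, 12]
OVER     → [-47, 12, 6, 12, 6]
STORE 0  → [-47, 12, 6, 12]
OVER     → [-47, 12, 6, 12, 6]
NEG      → [-47, 12, 6, 12, -6]
GT       → [-47, 12, 6, 1]
MUL      → [-47, 12, 6]
POP      → [-47, 12]
NEG      → [-47, -12]
NEG      → [-47, 12]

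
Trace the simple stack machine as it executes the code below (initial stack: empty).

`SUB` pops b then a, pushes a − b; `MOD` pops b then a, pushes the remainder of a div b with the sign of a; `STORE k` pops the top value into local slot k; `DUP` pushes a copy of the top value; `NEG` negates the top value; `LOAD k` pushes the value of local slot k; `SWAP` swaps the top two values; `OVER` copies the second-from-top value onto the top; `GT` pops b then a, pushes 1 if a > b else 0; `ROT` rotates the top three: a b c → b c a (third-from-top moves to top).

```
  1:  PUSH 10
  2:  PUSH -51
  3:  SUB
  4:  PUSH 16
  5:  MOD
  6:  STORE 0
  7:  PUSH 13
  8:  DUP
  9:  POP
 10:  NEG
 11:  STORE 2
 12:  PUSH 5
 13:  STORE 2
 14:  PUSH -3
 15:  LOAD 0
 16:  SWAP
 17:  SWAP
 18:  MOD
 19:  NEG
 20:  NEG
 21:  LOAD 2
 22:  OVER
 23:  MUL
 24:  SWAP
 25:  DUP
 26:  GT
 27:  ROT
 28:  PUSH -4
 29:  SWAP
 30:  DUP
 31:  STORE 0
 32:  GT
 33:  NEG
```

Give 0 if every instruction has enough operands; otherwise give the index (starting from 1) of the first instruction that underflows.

PUSH 10  -> [10]
PUSH -51 -> [10, -51]
SUB      -> [61]
PUSH 16  -> [61, 16]
MOD      -> [13]
STORE 0  -> []
PUSH 13  -> [13]
DUP      -> [13, 13]
POP      -> [13]
NEG      -> [-13]
STORE 2  -> []
PUSH 5   -> [5]
STORE 2  -> []
PUSH -3  -> [-3]
LOAD 0   -> [-3, 13]
SWAP     -> [13, -3]
SWAP     -> [-3, 13]
MOD      -> [-3]
NEG      -> [3]
NEG      -> [-3]
LOAD 2   -> [-3, 5]
OVER     -> [-3, 5, -3]
MUL      -> [-3, -15]
SWAP     -> [-15, -3]
DUP      -> [-15, -3, -3]
GT       -> [-15, 0]
ROT  — needs 3 operands, stack has 2 → underflow

27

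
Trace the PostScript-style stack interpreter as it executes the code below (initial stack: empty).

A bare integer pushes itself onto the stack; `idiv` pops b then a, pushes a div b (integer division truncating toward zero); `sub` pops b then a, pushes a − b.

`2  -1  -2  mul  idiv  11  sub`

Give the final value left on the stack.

2    -> [2]
-1   -> [2, -1]
-2   -> [2, -1, -2]
mul  -> [2, 2]
idiv -> [1]
11   -> [1, 11]
sub  -> [-10]

-10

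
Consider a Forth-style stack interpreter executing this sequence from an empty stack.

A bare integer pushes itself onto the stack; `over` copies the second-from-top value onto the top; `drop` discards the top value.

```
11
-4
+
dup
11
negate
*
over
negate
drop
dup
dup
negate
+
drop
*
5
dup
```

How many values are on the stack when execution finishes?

11     : [11]
-4     : [11, -4]
+      : [7]
dup    : [7, 7]
11     : [7, 7, 11]
negate : [7, 7, -11]
*      : [7, -77]
over   : [7, -77, 7]
negate : [7, -77, -7]
drop   : [7, -77]
dup    : [7, -77, -77]
dup    : [7, -77, -77, -77]
negate : [7, -77, -77, 77]
+      : [7, -77, 0]
drop   : [7, -77]
*      : [-539]
5      : [-539, 5]
dup    : [-539, 5, 5]

3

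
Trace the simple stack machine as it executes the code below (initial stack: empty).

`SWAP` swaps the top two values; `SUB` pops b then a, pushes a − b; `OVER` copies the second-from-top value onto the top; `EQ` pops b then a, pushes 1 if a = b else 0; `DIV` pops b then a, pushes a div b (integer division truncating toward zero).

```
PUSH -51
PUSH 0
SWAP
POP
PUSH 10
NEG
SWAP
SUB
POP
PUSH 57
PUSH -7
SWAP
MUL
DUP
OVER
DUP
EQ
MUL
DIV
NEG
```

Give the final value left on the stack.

PUSH -51 → -51
PUSH 0   → -51 0
SWAP     → 0 -51
POP      → 0
PUSH 10  → 0 10
NEG      → 0 -10
SWAP     → -10 0
SUB      → -10
POP      → (empty)
PUSH 57  → 57
PUSH -7  → 57 -7
SWAP     → -7 57
MUL      → -399
DUP      → -399 -399
OVER     → -399 -399 -399
DUP      → -399 -399 -399 -399
EQ       → -399 -399 1
MUL      → -399 -399
DIV      → 1
NEG      → -1

-1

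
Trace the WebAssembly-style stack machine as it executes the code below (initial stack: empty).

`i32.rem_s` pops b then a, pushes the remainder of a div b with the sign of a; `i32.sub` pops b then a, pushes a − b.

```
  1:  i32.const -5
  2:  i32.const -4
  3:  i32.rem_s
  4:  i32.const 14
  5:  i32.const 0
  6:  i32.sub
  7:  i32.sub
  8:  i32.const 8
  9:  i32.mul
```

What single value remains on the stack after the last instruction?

-120

i32.const -5 → -5
i32.const -4 → -5 -4
i32.rem_s    → -1
i32.const 14 → -1 14
i32.const 0  → -1 14 0
i32.sub      → -1 14
i32.sub      → -15
i32.const 8  → -15 8
i32.mul      → -120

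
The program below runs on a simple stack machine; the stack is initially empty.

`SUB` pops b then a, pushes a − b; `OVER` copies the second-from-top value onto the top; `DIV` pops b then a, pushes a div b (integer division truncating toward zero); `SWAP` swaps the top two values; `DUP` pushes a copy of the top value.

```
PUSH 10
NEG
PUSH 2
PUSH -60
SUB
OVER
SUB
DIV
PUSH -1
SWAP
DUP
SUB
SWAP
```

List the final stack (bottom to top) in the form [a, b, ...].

PUSH 10   10
NEG       -10
PUSH 2    -10 2
PUSH -60  -10 2 -60
SUB       -10 62
OVER      -10 62 -10
SUB       -10 72
DIV       0
PUSH -1   0 -1
SWAP      -1 0
DUP       -1 0 0
SUB       -1 0
SWAP      0 -1

[0, -1]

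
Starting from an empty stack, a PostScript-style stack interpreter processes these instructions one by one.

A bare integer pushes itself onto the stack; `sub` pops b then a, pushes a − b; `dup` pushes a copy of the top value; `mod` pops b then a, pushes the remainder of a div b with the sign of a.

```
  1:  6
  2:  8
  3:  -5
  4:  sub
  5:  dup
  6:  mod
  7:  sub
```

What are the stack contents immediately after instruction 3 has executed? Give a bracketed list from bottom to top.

[6, 8, -5]

6  → [6]
8  → [6, 8]
-5 → [6, 8, -5]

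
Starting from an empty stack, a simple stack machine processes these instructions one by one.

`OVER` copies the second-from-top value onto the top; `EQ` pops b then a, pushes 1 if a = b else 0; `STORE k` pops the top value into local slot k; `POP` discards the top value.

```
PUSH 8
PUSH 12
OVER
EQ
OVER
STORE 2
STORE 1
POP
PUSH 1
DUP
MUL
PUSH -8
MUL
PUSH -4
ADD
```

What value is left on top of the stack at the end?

-12

PUSH 8  : 8
PUSH 12 : 8 12
OVER    : 8 12 8
EQ      : 8 0
OVER    : 8 0 8
STORE 2 : 8 0
STORE 1 : 8
POP     : (empty)
PUSH 1  : 1
DUP     : 1 1
MUL     : 1
PUSH -8 : 1 -8
MUL     : -8
PUSH -4 : -8 -4
ADD     : -12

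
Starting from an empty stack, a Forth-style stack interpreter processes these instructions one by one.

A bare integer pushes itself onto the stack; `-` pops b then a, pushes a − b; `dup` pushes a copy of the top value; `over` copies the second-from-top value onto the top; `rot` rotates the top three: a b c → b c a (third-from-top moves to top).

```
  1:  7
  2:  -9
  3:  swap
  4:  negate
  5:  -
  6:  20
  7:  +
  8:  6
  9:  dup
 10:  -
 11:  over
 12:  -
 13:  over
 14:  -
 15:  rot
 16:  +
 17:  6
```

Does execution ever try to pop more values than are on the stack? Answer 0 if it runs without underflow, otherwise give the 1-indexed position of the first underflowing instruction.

15

7      : 7
-9     : 7 -9
swap   : -9 7
negate : -9 -7
-      : -2
20     : -2 20
+      : 18
6      : 18 6
dup    : 18 6 6
-      : 18 0
over   : 18 0 18
-      : 18 -18
over   : 18 -18 18
-      : 18 -36
rot  — needs 3 operands, stack has 2 → underflow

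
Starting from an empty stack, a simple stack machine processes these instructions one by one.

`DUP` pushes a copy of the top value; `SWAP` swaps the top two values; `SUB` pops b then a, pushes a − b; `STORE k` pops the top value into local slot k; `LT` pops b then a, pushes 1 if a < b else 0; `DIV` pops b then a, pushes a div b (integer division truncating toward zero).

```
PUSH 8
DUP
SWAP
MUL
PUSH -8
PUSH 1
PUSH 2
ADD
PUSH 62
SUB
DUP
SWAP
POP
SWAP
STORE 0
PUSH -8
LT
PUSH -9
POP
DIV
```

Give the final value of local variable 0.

PUSH 8  -> [8]
DUP     -> [8, 8]
SWAP    -> [8, 8]
MUL     -> [64]
PUSH -8 -> [64, -8]
PUSH 1  -> [64, -8, 1]
PUSH 2  -> [64, -8, 1, 2]
ADD     -> [64, -8, 3]
PUSH 62 -> [64, -8, 3, 62]
SUB     -> [64, -8, -59]
DUP     -> [64, -8, -59, -59]
SWAP    -> [64, -8, -59, -59]
POP     -> [64, -8, -59]
SWAP    -> [64, -59, -8]
STORE 0 -> [64, -59]
PUSH -8 -> [64, -59, -8]
LT      -> [64, 1]
PUSH -9 -> [64, 1, -9]
POP     -> [64, 1]
DIV     -> [64]

-8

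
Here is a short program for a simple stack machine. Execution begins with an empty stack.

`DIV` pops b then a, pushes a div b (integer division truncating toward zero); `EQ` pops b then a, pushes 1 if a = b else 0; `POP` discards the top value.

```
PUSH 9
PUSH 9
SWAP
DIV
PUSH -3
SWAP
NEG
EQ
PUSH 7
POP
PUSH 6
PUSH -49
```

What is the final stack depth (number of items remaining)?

3

PUSH 9   : [9]
PUSH 9   : [9, 9]
SWAP     : [9, 9]
DIV      : [1]
PUSH -3  : [1, -3]
SWAP     : [-3, 1]
NEG      : [-3, -1]
EQ       : [0]
PUSH 7   : [0, 7]
POP      : [0]
PUSH 6   : [0, 6]
PUSH -49 : [0, 6, -49]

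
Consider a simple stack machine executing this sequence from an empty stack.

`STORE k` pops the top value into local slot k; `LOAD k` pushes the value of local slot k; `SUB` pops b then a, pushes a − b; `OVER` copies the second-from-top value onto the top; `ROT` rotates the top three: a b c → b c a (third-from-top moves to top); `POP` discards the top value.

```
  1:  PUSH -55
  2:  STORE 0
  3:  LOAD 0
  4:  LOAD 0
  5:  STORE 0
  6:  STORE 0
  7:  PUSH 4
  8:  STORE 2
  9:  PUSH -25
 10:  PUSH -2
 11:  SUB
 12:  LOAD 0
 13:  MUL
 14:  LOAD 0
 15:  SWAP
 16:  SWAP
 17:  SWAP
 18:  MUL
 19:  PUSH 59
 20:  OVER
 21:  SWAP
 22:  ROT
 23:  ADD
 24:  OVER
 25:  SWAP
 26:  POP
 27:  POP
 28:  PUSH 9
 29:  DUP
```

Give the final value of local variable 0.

-55

PUSH -55 → -55
STORE 0  → (empty)
LOAD 0   → -55
LOAD 0   → -55 -55
STORE 0  → -55
STORE 0  → (empty)
PUSH 4   → 4
STORE 2  → (empty)
PUSH -25 → -25
PUSH -2  → -25 -2
SUB      → -23
LOAD 0   → -23 -55
MUL      → 1265
LOAD 0   → 1265 -55
SWAP     → -55 1265
SWAP     → 1265 -55
SWAP     → -55 1265
MUL      → -69575
PUSH 59  → -69575 59
OVER     → -69575 59 -69575
SWAP     → -69575 -69575 59
ROT      → -69575 59 -69575
ADD      → -69575 -69516
OVER     → -69575 -69516 -69575
SWAP     → -69575 -69575 -69516
POP      → -69575 -69575
POP      → -69575
PUSH 9   → -69575 9
DUP      → -69575 9 9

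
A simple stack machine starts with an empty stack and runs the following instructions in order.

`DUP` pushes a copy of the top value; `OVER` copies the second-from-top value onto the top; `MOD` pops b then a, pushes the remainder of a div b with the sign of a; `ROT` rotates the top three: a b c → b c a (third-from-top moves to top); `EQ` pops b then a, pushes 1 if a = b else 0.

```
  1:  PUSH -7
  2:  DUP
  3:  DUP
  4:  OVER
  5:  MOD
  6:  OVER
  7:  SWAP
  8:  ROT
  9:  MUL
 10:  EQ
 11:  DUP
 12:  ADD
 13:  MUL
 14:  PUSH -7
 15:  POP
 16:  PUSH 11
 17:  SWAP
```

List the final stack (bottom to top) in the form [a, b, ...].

PUSH -7  -7
DUP      -7 -7
DUP      -7 -7 -7
OVER     -7 -7 -7 -7
MOD      -7 -7 0
OVER     -7 -7 0 -7
SWAP     -7 -7 -7 0
ROT      -7 -7 0 -7
MUL      -7 -7 0
EQ       -7 0
DUP      -7 0 0
ADD      -7 0
MUL      0
PUSH -7  0 -7
POP      0
PUSH 11  0 11
SWAP     11 0

[11, 0]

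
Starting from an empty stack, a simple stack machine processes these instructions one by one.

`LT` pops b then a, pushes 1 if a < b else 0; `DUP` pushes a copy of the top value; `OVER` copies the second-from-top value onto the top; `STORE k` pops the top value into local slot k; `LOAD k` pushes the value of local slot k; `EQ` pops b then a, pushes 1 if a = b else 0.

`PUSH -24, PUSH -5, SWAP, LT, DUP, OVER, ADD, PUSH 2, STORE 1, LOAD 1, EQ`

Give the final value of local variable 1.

PUSH -24 → [-24]
PUSH -5  → [-24, -5]
SWAP     → [-5, -24]
LT       → [0]
DUP      → [0, 0]
OVER     → [0, 0, 0]
ADD      → [0, 0]
PUSH 2   → [0, 0, 2]
STORE 1  → [0, 0]
LOAD 1   → [0, 0, 2]
EQ       → [0, 0]

2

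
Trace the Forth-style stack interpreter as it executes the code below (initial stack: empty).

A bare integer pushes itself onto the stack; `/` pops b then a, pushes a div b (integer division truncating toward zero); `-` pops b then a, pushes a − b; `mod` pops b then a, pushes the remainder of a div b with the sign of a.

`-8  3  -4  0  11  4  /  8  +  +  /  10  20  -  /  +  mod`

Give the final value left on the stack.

-2

-8   -8
3    -8 3
-4   -8 3 -4
0    -8 3 -4 0
11   -8 3 -4 0 11
4    -8 3 -4 0 11 4
/    -8 3 -4 0 2
8    -8 3 -4 0 2 8
+    -8 3 -4 0 10
+    -8 3 -4 10
/    -8 3 0
10   -8 3 0 10
20   -8 3 0 10 20
-    -8 3 0 -10
/    -8 3 0
+    -8 3
mod  -2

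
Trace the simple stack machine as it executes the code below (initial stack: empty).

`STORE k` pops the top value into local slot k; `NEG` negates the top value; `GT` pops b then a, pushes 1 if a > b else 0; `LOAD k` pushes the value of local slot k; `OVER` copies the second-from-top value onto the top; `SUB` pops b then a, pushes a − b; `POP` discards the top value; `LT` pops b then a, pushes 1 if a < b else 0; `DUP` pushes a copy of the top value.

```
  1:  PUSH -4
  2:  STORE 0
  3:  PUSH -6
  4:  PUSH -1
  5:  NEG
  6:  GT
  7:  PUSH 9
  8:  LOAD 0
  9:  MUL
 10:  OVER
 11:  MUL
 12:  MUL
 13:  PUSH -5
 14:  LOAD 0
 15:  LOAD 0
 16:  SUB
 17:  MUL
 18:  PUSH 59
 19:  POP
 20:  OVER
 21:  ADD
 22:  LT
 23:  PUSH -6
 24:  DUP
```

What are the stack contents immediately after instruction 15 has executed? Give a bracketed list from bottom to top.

PUSH -4  -4
STORE 0  (empty)
PUSH -6  -6
PUSH -1  -6 -1
NEG      -6 1
GT       0
PUSH 9   0 9
LOAD 0   0 9 -4
MUL      0 -36
OVER     0 -36 0
MUL      0 0
MUL      0
PUSH -5  0 -5
LOAD 0   0 -5 -4
LOAD 0   0 -5 -4 -4

[0, -5, -4, -4]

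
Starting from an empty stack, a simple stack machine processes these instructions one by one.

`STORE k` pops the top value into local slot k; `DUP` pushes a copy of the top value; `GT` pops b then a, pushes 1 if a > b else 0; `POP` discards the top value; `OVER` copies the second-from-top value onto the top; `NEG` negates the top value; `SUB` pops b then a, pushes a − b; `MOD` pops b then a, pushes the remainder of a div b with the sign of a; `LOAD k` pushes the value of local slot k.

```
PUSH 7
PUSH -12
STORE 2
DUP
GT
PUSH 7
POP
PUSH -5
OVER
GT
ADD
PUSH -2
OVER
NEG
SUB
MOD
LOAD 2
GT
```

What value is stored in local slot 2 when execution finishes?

PUSH 7   → 7
PUSH -12 → 7 -12
STORE 2  → 7
DUP      → 7 7
GT       → 0
PUSH 7   → 0 7
POP      → 0
PUSH -5  → 0 -5
OVER     → 0 -5 0
GT       → 0 0
ADD      → 0
PUSH -2  → 0 -2
OVER     → 0 -2 0
NEG      → 0 -2 0
SUB      → 0 -2
MOD      → 0
LOAD 2   → 0 -12
GT       → 1

-12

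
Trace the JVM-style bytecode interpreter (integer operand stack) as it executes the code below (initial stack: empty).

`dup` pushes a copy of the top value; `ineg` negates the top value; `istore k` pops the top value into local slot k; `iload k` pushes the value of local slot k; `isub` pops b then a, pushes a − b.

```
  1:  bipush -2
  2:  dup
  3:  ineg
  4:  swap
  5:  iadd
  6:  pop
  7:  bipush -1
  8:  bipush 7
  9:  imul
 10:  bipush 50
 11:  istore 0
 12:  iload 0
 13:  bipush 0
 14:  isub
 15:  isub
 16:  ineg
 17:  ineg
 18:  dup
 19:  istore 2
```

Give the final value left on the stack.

bipush -2 -> [-2]
dup       -> [-2, -2]
ineg      -> [-2, 2]
swap      -> [2, -2]
iadd      -> [0]
pop       -> []
bipush -1 -> [-1]
bipush 7  -> [-1, 7]
imul      -> [-7]
bipush 50 -> [-7, 50]
istore 0  -> [-7]
iload 0   -> [-7, 50]
bipush 0  -> [-7, 50, 0]
isub      -> [-7, 50]
isub      -> [-57]
ineg      -> [57]
ineg      -> [-57]
dup       -> [-57, -57]
istore 2  -> [-57]

-57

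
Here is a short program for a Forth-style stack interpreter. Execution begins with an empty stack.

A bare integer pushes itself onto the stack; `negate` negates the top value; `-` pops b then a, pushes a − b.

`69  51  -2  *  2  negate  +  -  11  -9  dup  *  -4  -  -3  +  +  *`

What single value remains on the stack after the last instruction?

69      [69]
51      [69, 51]
-2      [69, 51, -2]
*       [69, -102]
2       [69, -102, 2]
negate  [69, -102, -2]
+       [69, -104]
-       [173]
11      [173, 11]
-9      [173, 11, -9]
dup     [173, 11, -9, -9]
*       [173, 11, 81]
-4      [173, 11, 81, -4]
-       [173, 11, 85]
-3      [173, 11, 85, -3]
+       [173, 11, 82]
+       [173, 93]
*       [16089]

16089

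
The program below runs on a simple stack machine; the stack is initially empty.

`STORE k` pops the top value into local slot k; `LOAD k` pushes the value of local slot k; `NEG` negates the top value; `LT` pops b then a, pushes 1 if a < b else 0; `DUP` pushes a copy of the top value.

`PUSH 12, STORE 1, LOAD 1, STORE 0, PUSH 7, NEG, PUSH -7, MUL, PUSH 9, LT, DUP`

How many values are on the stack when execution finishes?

PUSH 12 → 12
STORE 1 → (empty)
LOAD 1  → 12
STORE 0 → (empty)
PUSH 7  → 7
NEG     → -7
PUSH -7 → -7 -7
MUL     → 49
PUSH 9  → 49 9
LT      → 0
DUP     → 0 0

2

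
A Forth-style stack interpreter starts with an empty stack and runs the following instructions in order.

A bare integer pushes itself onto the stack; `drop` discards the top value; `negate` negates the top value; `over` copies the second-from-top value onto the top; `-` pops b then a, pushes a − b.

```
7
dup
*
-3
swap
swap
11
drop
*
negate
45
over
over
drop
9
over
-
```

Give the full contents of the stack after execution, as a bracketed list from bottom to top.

[147, 45, 147, -138]

7      : 7
dup    : 7 7
*      : 49
-3     : 49 -3
swap   : -3 49
swap   : 49 -3
11     : 49 -3 11
drop   : 49 -3
*      : -147
negate : 147
45     : 147 45
over   : 147 45 147
over   : 147 45 147 45
drop   : 147 45 147
9      : 147 45 147 9
over   : 147 45 147 9 147
-      : 147 45 147 -138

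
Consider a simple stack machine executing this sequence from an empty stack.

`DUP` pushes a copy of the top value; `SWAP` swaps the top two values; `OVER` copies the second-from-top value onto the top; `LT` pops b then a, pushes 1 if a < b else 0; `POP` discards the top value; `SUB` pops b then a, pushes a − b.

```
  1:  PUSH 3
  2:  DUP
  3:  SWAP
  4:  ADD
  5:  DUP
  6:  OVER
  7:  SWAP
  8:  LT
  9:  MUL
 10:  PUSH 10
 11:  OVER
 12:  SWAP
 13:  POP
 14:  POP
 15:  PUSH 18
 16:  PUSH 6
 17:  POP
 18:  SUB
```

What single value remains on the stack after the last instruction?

-18

PUSH 3   [3]
DUP      [3, 3]
SWAP     [3, 3]
ADD      [6]
DUP      [6, 6]
OVER     [6, 6, 6]
SWAP     [6, 6, 6]
LT       [6, 0]
MUL      [0]
PUSH 10  [0, 10]
OVER     [0, 10, 0]
SWAP     [0, 0, 10]
POP      [0, 0]
POP      [0]
PUSH 18  [0, 18]
PUSH 6   [0, 18, 6]
POP      [0, 18]
SUB      [-18]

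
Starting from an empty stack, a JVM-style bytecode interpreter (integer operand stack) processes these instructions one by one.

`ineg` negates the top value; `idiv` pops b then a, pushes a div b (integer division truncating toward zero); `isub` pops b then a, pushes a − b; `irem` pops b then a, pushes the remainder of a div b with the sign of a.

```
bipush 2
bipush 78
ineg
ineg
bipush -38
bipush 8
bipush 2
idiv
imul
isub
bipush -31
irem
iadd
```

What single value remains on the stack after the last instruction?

bipush 2   : [2]
bipush 78  : [2, 78]
ineg       : [2, -78]
ineg       : [2, 78]
bipush -38 : [2, 78, -38]
bipush 8   : [2, 78, -38, 8]
bipush 2   : [2, 78, -38, 8, 2]
idiv       : [2, 78, -38, 4]
imul       : [2, 78, -152]
isub       : [2, 230]
bipush -31 : [2, 230, -31]
irem       : [2, 13]
iadd       : [15]

15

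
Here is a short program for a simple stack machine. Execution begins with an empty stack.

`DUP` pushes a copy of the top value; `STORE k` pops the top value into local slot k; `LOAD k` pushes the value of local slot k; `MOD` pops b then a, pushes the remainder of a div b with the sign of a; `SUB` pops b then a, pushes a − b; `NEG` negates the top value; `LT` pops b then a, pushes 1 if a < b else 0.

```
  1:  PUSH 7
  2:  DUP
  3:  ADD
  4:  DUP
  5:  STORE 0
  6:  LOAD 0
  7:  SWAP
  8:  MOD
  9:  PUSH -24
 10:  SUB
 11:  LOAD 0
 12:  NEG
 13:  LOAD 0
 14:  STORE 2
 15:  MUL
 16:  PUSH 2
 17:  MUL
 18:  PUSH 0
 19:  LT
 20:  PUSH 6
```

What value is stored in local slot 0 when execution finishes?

PUSH 7    [7]
DUP       [7, 7]
ADD       [14]
DUP       [14, 14]
STORE 0   [14]
LOAD 0    [14, 14]
SWAP      [14, 14]
MOD       [0]
PUSH -24  [0, -24]
SUB       [24]
LOAD 0    [24, 14]
NEG       [24, -14]
LOAD 0    [24, -14, 14]
STORE 2   [24, -14]
MUL       [-336]
PUSH 2    [-336, 2]
MUL       [-672]
PUSH 0    [-672, 0]
LT        [1]
PUSH 6    [1, 6]

14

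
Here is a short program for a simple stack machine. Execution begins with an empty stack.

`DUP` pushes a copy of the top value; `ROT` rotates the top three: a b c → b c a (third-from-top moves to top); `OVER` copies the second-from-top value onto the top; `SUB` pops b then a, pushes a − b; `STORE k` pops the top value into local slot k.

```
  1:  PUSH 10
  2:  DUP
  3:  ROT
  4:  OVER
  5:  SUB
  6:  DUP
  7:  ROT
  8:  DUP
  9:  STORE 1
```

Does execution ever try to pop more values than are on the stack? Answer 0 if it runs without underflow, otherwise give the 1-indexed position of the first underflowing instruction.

3

PUSH 10 : 10
DUP     : 10 10
ROT  — needs 3 operands, stack has 2 → underflow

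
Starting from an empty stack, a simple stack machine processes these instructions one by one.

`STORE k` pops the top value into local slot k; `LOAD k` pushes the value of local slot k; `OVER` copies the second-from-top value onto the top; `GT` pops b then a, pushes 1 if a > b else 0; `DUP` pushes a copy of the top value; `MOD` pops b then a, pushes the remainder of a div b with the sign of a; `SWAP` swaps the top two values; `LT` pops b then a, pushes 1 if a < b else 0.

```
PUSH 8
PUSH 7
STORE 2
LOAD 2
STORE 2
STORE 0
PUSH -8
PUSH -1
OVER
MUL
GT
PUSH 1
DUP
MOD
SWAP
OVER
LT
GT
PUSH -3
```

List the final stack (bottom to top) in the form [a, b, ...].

[0, -3]

PUSH 8  -> 8
PUSH 7  -> 8 7
STORE 2 -> 8
LOAD 2  -> 8 7
STORE 2 -> 8
STORE 0 -> (empty)
PUSH -8 -> -8
PUSH -1 -> -8 -1
OVER    -> -8 -1 -8
MUL     -> -8 8
GT      -> 0
PUSH 1  -> 0 1
DUP     -> 0 1 1
MOD     -> 0 0
SWAP    -> 0 0
OVER    -> 0 0 0
LT      -> 0 0
GT      -> 0
PUSH -3 -> 0 -3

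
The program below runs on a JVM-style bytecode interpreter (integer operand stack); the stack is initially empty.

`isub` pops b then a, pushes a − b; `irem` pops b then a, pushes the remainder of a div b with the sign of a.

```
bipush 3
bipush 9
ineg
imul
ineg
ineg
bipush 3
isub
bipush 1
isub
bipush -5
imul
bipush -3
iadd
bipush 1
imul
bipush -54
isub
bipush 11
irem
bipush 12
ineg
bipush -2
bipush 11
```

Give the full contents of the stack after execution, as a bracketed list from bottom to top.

[8, -12, -2, 11]

bipush 3    [3]
bipush 9    [3, 9]
ineg        [3, -9]
imul        [-27]
ineg        [27]
ineg        [-27]
bipush 3    [-27, 3]
isub        [-30]
bipush 1    [-30, 1]
isub        [-31]
bipush -5   [-31, -5]
imul        [155]
bipush -3   [155, -3]
iadd        [152]
bipush 1    [152, 1]
imul        [152]
bipush -54  [152, -54]
isub        [206]
bipush 11   [206, 11]
irem        [8]
bipush 12   [8, 12]
ineg        [8, -12]
bipush -2   [8, -12, -2]
bipush 11   [8, -12, -2, 11]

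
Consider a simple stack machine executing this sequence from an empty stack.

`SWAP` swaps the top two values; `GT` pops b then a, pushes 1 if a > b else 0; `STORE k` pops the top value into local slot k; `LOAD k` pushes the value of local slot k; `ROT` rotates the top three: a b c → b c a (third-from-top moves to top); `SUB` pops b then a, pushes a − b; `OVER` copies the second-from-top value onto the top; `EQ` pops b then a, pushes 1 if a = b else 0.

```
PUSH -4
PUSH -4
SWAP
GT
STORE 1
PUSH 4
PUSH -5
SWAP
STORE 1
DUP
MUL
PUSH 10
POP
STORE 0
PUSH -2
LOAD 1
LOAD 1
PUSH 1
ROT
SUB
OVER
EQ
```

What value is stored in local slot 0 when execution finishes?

PUSH -4 → [-4]
PUSH -4 → [-4, -4]
SWAP    → [-4, -4]
GT      → [0]
STORE 1 → []
PUSH 4  → [4]
PUSH -5 → [4, -5]
SWAP    → [-5, 4]
STORE 1 → [-5]
DUP     → [-5, -5]
MUL     → [25]
PUSH 10 → [25, 10]
POP     → [25]
STORE 0 → []
PUSH -2 → [-2]
LOAD 1  → [-2, 4]
LOAD 1  → [-2, 4, 4]
PUSH 1  → [-2, 4, 4, 1]
ROT     → [-2, 4, 1, 4]
SUB     → [-2, 4, -3]
OVER    → [-2, 4, -3, 4]
EQ      → [-2, 4, 0]

25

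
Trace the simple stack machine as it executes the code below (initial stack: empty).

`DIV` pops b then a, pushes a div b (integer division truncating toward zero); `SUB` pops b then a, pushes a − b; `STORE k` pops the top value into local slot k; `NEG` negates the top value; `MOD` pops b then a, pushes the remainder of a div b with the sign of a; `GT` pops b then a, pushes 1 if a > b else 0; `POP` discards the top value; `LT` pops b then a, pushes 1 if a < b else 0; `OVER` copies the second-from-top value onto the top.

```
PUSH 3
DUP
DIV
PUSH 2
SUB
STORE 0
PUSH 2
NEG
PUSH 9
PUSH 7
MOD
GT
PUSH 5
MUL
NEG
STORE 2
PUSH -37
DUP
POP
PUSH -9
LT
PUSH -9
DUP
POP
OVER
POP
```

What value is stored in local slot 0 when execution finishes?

PUSH 3   -> 3
DUP      -> 3 3
DIV      -> 1
PUSH 2   -> 1 2
SUB      -> -1
STORE 0  -> (empty)
PUSH 2   -> 2
NEG      -> -2
PUSH 9   -> -2 9
PUSH 7   -> -2 9 7
MOD      -> -2 2
GT       -> 0
PUSH 5   -> 0 5
MUL      -> 0
NEG      -> 0
STORE 2  -> (empty)
PUSH -37 -> -37
DUP      -> -37 -37
POP      -> -37
PUSH -9  -> -37 -9
LT       -> 1
PUSH -9  -> 1 -9
DUP      -> 1 -9 -9
POP      -> 1 -9
OVER     -> 1 -9 1
POP      -> 1 -9

-1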